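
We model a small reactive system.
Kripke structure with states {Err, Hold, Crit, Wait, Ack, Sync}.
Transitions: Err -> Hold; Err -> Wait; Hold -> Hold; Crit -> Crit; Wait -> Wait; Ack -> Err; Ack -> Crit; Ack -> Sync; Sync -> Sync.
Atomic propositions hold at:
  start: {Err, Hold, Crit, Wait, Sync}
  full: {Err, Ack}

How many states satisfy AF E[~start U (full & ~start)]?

Sat(~start) = {Ack}
Sat(full & ~start) = {Ack}
E[~start U (full & ~start)]: least fixpoint, start Z0 = Sat((full & ~start)) = {Ack}, add states in Sat(~start) with some successor in Z. Already a fixed point.
Sat(E[~start U (full & ~start)]) = {Ack}
AF E[~start U (full & ~start)]: least fixpoint, start Z0 = {Ack}, add states with every successor in Z. Already a fixed point.
Sat(AF E[~start U (full & ~start)]) = {Ack}
|Sat(AF E[~start U (full & ~start)])| = |{Ack}| = 1.

1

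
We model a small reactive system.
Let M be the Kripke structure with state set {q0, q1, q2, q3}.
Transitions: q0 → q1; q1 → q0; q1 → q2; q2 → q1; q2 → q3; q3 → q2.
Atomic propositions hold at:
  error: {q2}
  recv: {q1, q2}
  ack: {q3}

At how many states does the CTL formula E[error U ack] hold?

2

E[error U ack]: least fixpoint, start Z0 = Sat(ack) = {q3}, add states in Sat(error) with some successor in Z. Z1 = {q2, q3}; fixed.
Sat(E[error U ack]) = {q2, q3}
|Sat(E[error U ack])| = |{q2, q3}| = 2.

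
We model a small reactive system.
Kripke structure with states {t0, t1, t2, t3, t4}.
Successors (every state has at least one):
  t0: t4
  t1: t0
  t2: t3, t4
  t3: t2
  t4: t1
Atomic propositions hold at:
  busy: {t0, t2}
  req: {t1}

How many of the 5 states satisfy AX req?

1

Sat(AX req) = {s : every successor in {t1}} = {t4}
|Sat(AX req)| = |{t4}| = 1.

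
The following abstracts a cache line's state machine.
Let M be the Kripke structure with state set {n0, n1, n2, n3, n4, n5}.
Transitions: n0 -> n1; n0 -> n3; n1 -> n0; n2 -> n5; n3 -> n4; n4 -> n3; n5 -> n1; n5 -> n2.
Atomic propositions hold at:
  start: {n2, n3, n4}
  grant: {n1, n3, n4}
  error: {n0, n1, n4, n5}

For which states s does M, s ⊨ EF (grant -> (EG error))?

{n0, n1, n2, n5}

EG error: greatest fixpoint, start Z0 = {n0, n1, n4, n5}, keep only states in Sat with some successor in Z. Z1 = {n0, n1, n5}; fixed.
Sat(EG error) = {n0, n1, n5}
Sat(grant -> (EG error)) = {n0, n1, n2, n5}
EF (grant -> (EG error)): least fixpoint, start Z0 = {n0, n1, n2, n5}, add states with some successor in Z. Already a fixed point.
Sat(EF (grant -> (EG error))) = {n0, n1, n2, n5}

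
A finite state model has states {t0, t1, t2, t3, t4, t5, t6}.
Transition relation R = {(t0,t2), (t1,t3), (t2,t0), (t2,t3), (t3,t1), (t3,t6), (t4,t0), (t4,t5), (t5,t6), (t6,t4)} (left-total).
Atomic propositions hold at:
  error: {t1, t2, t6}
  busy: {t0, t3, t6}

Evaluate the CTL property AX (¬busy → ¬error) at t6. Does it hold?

Sat(¬busy) = {t1, t2, t4, t5}
Sat(¬error) = {t0, t3, t4, t5}
Sat(¬busy → ¬error) = {t0, t3, t4, t5, t6}
Sat(AX (¬busy → ¬error)) = {s : every successor in {t0, t3, t4, t5, t6}} = {t1, t2, t4, t5, t6}
t6 ∈ Sat(AX (¬busy → ¬error)) = {t1, t2, t4, t5, t6}, so the formula holds at t6.

Yes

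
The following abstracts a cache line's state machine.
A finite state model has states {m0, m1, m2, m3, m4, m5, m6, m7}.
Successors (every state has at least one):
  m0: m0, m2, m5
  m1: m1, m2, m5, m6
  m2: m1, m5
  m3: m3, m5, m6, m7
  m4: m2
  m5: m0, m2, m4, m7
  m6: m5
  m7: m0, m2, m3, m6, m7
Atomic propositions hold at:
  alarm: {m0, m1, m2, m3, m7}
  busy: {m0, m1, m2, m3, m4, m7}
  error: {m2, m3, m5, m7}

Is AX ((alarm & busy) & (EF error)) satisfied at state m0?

No

Sat(alarm & busy) = {m0, m1, m2, m3, m7}
EF error: least fixpoint, start Z0 = {m2, m3, m5, m7}, add states with some successor in Z. Z1 = {m0, m1, m2, m3, m4, m5, m6, m7}; fixed.
Sat(EF error) = {m0, m1, m2, m3, m4, m5, m6, m7}
Sat((alarm & busy) & (EF error)) = {m0, m1, m2, m3, m7}
Sat(AX ((alarm & busy) & (EF error))) = {s : every successor in {m0, m1, m2, m3, m7}} = {m4}
m0 ∉ Sat(AX ((alarm & busy) & (EF error))) = {m4}, so the formula does not hold at m0.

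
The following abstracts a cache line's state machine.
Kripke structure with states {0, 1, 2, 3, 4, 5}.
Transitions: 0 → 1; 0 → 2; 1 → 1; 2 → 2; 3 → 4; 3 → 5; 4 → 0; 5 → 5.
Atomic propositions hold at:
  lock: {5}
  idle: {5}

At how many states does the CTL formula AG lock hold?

AG lock: greatest fixpoint, start Z0 = {5}, keep only states in Sat with every successor in Z. Already a fixed point.
Sat(AG lock) = {5}
|Sat(AG lock)| = |{5}| = 1.

1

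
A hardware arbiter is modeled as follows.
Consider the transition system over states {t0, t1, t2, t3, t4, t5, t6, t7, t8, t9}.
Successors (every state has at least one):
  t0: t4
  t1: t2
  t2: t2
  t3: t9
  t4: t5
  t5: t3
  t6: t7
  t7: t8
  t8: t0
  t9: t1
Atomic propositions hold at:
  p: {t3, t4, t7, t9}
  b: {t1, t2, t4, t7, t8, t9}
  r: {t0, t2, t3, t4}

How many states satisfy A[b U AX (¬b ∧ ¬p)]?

3

Sat(¬b) = {t0, t3, t5, t6}
Sat(¬p) = {t0, t1, t2, t5, t6, t8}
Sat(¬b ∧ ¬p) = {t0, t5, t6}
Sat(AX (¬b ∧ ¬p)) = {s : every successor in {t0, t5, t6}} = {t4, t8}
A[b U AX (¬b ∧ ¬p)]: least fixpoint, start Z0 = Sat(AX (¬b ∧ ¬p)) = {t4, t8}, add states in Sat(b) with every successor in Z. Z1 = {t4, t7, t8}; fixed.
Sat(A[b U AX (¬b ∧ ¬p)]) = {t4, t7, t8}
|Sat(A[b U AX (¬b ∧ ¬p)])| = |{t4, t7, t8}| = 3.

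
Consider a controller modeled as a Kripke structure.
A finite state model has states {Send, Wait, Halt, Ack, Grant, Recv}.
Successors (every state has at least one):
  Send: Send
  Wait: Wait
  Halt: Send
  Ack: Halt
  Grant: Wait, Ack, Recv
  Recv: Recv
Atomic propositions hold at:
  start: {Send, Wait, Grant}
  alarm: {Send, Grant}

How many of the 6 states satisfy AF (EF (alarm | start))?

Sat(alarm | start) = {Send, Wait, Grant}
EF (alarm | start): least fixpoint, start Z0 = {Send, Wait, Grant}, add states with some successor in Z. Z1 = {Send, Wait, Halt, Grant}; Z2 = {Send, Wait, Halt, Ack, Grant}; fixed.
Sat(EF (alarm | start)) = {Send, Wait, Halt, Ack, Grant}
AF (EF (alarm | start)): least fixpoint, start Z0 = {Send, Wait, Halt, Ack, Grant}, add states with every successor in Z. Already a fixed point.
Sat(AF (EF (alarm | start))) = {Send, Wait, Halt, Ack, Grant}
|Sat(AF (EF (alarm | start)))| = |{Send, Wait, Halt, Ack, Grant}| = 5.

5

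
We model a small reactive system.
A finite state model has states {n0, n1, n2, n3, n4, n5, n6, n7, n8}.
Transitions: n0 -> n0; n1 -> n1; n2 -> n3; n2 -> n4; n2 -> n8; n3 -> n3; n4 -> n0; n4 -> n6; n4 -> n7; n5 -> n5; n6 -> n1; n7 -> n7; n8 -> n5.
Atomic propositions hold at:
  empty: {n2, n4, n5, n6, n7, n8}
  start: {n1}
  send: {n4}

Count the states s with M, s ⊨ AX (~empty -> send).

3

Sat(~empty) = {n0, n1, n3}
Sat(~empty -> send) = {n2, n4, n5, n6, n7, n8}
Sat(AX (~empty -> send)) = {s : every successor in {n2, n4, n5, n6, n7, n8}} = {n5, n7, n8}
|Sat(AX (~empty -> send))| = |{n5, n7, n8}| = 3.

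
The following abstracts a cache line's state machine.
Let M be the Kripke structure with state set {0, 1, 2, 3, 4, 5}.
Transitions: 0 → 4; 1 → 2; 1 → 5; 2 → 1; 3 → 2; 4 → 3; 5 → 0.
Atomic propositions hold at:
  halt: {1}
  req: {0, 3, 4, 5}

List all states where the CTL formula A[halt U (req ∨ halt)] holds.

Sat(req ∨ halt) = {0, 1, 3, 4, 5}
A[halt U (req ∨ halt)]: least fixpoint, start Z0 = Sat((req ∨ halt)) = {0, 1, 3, 4, 5}, add states in Sat(halt) with every successor in Z. Already a fixed point.
Sat(A[halt U (req ∨ halt)]) = {0, 1, 3, 4, 5}

{0, 1, 3, 4, 5}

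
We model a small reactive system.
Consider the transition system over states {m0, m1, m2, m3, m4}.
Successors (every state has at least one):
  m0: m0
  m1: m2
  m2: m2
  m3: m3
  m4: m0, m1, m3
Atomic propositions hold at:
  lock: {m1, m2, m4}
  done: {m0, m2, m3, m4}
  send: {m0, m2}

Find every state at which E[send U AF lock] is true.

{m1, m2, m4}

AF lock: least fixpoint, start Z0 = {m1, m2, m4}, add states with every successor in Z. Already a fixed point.
Sat(AF lock) = {m1, m2, m4}
E[send U AF lock]: least fixpoint, start Z0 = Sat(AF lock) = {m1, m2, m4}, add states in Sat(send) with some successor in Z. Already a fixed point.
Sat(E[send U AF lock]) = {m1, m2, m4}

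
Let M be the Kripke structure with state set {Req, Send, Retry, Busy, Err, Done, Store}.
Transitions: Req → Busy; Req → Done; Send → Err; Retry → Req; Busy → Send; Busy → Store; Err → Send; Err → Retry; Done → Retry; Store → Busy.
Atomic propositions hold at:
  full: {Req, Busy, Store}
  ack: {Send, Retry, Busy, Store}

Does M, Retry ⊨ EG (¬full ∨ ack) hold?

No

Sat(¬full) = {Send, Retry, Err, Done}
Sat(¬full ∨ ack) = {Send, Retry, Busy, Err, Done, Store}
EG (¬full ∨ ack): greatest fixpoint, start Z0 = {Send, Retry, Busy, Err, Done, Store}, keep only states in Sat with some successor in Z. Z1 = {Send, Busy, Err, Done, Store}; Z2 = {Send, Busy, Err, Store}; fixed.
Sat(EG (¬full ∨ ack)) = {Send, Busy, Err, Store}
Retry ∉ Sat(EG (¬full ∨ ack)) = {Send, Busy, Err, Store}, so the formula does not hold at Retry.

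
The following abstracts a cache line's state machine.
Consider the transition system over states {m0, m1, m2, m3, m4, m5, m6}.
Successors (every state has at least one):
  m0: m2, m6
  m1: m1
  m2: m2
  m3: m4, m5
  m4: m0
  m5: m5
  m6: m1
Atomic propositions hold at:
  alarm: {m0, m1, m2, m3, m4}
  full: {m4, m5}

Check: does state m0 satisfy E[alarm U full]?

No

E[alarm U full]: least fixpoint, start Z0 = Sat(full) = {m4, m5}, add states in Sat(alarm) with some successor in Z. Z1 = {m3, m4, m5}; fixed.
Sat(E[alarm U full]) = {m3, m4, m5}
m0 ∉ Sat(E[alarm U full]) = {m3, m4, m5}, so the formula does not hold at m0.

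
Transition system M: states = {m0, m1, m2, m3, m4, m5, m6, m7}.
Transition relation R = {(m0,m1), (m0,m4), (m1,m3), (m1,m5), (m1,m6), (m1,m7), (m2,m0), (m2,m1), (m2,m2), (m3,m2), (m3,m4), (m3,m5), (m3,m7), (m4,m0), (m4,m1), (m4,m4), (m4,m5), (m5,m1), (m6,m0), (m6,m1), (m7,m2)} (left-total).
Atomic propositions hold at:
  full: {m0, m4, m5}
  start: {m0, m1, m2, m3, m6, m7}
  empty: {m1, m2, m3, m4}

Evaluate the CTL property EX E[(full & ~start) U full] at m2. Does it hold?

Yes

Sat(~start) = {m4, m5}
Sat(full & ~start) = {m4, m5}
E[(full & ~start) U full]: least fixpoint, start Z0 = Sat(full) = {m0, m4, m5}, add states in Sat(full & ~start) with some successor in Z. Already a fixed point.
Sat(E[(full & ~start) U full]) = {m0, m4, m5}
Sat(EX E[(full & ~start) U full]) = {s : some successor in {m0, m4, m5}} = {m0, m1, m2, m3, m4, m6}
m2 ∈ Sat(EX E[(full & ~start) U full]) = {m0, m1, m2, m3, m4, m6}, so the formula holds at m2.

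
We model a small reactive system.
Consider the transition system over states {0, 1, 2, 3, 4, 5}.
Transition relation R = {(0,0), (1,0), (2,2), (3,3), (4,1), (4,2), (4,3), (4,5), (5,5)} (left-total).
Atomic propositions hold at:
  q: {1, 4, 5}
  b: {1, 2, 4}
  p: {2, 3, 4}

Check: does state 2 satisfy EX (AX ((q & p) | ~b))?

No

Sat(q & p) = {4}
Sat(~b) = {0, 3, 5}
Sat((q & p) | ~b) = {0, 3, 4, 5}
Sat(AX ((q & p) | ~b)) = {s : every successor in {0, 3, 4, 5}} = {0, 1, 3, 5}
Sat(EX (AX ((q & p) | ~b))) = {s : some successor in {0, 1, 3, 5}} = {0, 1, 3, 4, 5}
2 ∉ Sat(EX (AX ((q & p) | ~b))) = {0, 1, 3, 4, 5}, so the formula does not hold at 2.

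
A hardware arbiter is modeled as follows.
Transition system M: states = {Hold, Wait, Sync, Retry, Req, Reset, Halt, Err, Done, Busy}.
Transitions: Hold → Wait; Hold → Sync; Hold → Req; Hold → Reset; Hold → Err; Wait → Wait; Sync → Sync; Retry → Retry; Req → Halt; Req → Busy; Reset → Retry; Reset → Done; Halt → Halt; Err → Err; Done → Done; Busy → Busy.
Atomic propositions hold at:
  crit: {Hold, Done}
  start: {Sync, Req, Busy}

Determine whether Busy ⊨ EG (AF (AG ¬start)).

Sat(¬start) = {Hold, Wait, Retry, Reset, Halt, Err, Done}
AG ¬start: greatest fixpoint, start Z0 = {Hold, Wait, Retry, Reset, Halt, Err, Done}, keep only states in Sat with every successor in Z. Z1 = {Wait, Retry, Reset, Halt, Err, Done}; fixed.
Sat(AG ¬start) = {Wait, Retry, Reset, Halt, Err, Done}
AF (AG ¬start): least fixpoint, start Z0 = {Wait, Retry, Reset, Halt, Err, Done}, add states with every successor in Z. Already a fixed point.
Sat(AF (AG ¬start)) = {Wait, Retry, Reset, Halt, Err, Done}
EG (AF (AG ¬start)): greatest fixpoint, start Z0 = {Wait, Retry, Reset, Halt, Err, Done}, keep only states in Sat with some successor in Z. Already a fixed point.
Sat(EG (AF (AG ¬start))) = {Wait, Retry, Reset, Halt, Err, Done}
Busy ∉ Sat(EG (AF (AG ¬start))) = {Wait, Retry, Reset, Halt, Err, Done}, so the formula does not hold at Busy.

No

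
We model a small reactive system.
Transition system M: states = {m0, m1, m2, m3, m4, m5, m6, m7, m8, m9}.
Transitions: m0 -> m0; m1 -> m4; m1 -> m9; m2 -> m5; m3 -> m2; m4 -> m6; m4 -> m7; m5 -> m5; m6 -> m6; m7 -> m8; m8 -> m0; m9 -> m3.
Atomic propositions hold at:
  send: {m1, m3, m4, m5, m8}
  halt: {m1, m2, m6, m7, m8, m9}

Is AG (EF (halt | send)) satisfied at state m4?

No

Sat(halt | send) = {m1, m2, m3, m4, m5, m6, m7, m8, m9}
EF (halt | send): least fixpoint, start Z0 = {m1, m2, m3, m4, m5, m6, m7, m8, m9}, add states with some successor in Z. Already a fixed point.
Sat(EF (halt | send)) = {m1, m2, m3, m4, m5, m6, m7, m8, m9}
AG (EF (halt | send)): greatest fixpoint, start Z0 = {m1, m2, m3, m4, m5, m6, m7, m8, m9}, keep only states in Sat with every successor in Z. Z1 = {m1, m2, m3, m4, m5, m6, m7, m9}; Z2 = {m1, m2, m3, m4, m5, m6, m9}; Z3 = {m1, m2, m3, m5, m6, m9}; Z4 = {m2, m3, m5, m6, m9}; fixed.
Sat(AG (EF (halt | send))) = {m2, m3, m5, m6, m9}
m4 ∉ Sat(AG (EF (halt | send))) = {m2, m3, m5, m6, m9}, so the formula does not hold at m4.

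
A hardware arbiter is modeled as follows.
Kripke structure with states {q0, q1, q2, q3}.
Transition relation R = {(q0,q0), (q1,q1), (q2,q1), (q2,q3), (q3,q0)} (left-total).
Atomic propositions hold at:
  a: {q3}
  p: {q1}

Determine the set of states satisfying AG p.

{q1}

AG p: greatest fixpoint, start Z0 = {q1}, keep only states in Sat with every successor in Z. Already a fixed point.
Sat(AG p) = {q1}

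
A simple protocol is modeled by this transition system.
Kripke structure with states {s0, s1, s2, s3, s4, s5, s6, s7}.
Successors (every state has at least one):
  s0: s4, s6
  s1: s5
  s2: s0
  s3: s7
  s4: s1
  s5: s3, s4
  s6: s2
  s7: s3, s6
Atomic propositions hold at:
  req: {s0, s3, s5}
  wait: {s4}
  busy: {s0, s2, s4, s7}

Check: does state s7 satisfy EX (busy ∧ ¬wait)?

Sat(¬wait) = {s0, s1, s2, s3, s5, s6, s7}
Sat(busy ∧ ¬wait) = {s0, s2, s7}
Sat(EX (busy ∧ ¬wait)) = {s : some successor in {s0, s2, s7}} = {s2, s3, s6}
s7 ∉ Sat(EX (busy ∧ ¬wait)) = {s2, s3, s6}, so the formula does not hold at s7.

No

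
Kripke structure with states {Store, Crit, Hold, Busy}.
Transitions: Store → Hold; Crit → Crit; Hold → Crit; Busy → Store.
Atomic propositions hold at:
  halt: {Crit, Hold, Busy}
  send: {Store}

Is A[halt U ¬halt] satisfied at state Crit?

Sat(¬halt) = {Store}
A[halt U ¬halt]: least fixpoint, start Z0 = Sat(¬halt) = {Store}, add states in Sat(halt) with every successor in Z. Z1 = {Store, Busy}; fixed.
Sat(A[halt U ¬halt]) = {Store, Busy}
Crit ∉ Sat(A[halt U ¬halt]) = {Store, Busy}, so the formula does not hold at Crit.

No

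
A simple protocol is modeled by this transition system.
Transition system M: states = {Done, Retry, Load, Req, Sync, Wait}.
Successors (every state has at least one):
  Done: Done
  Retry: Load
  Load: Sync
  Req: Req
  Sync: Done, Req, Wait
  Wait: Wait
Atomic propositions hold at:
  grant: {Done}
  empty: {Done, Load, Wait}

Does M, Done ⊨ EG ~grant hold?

Sat(~grant) = {Retry, Load, Req, Sync, Wait}
EG ~grant: greatest fixpoint, start Z0 = {Retry, Load, Req, Sync, Wait}, keep only states in Sat with some successor in Z. Already a fixed point.
Sat(EG ~grant) = {Retry, Load, Req, Sync, Wait}
Done ∉ Sat(EG ~grant) = {Retry, Load, Req, Sync, Wait}, so the formula does not hold at Done.

No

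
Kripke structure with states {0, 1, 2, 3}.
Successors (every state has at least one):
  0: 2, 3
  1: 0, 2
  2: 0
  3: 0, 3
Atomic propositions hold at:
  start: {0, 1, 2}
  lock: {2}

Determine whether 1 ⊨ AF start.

Yes

AF start: least fixpoint, start Z0 = {0, 1, 2}, add states with every successor in Z. Already a fixed point.
Sat(AF start) = {0, 1, 2}
1 ∈ Sat(AF start) = {0, 1, 2}, so the formula holds at 1.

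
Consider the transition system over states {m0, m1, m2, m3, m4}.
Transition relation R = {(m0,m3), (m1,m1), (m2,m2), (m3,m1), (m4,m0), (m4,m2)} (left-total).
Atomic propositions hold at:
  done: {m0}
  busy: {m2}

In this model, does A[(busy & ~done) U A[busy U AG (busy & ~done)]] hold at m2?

Yes

Sat(~done) = {m1, m2, m3, m4}
Sat(busy & ~done) = {m2}
AG (busy & ~done): greatest fixpoint, start Z0 = {m2}, keep only states in Sat with every successor in Z. Already a fixed point.
Sat(AG (busy & ~done)) = {m2}
A[busy U AG (busy & ~done)]: least fixpoint, start Z0 = Sat(AG (busy & ~done)) = {m2}, add states in Sat(busy) with every successor in Z. Already a fixed point.
Sat(A[busy U AG (busy & ~done)]) = {m2}
A[(busy & ~done) U A[busy U AG (busy & ~done)]]: least fixpoint, start Z0 = Sat(A[busy U AG (busy & ~done)]) = {m2}, add states in Sat(busy & ~done) with every successor in Z. Already a fixed point.
Sat(A[(busy & ~done) U A[busy U AG (busy & ~done)]]) = {m2}
m2 ∈ Sat(A[(busy & ~done) U A[busy U AG (busy & ~done)]]) = {m2}, so the formula holds at m2.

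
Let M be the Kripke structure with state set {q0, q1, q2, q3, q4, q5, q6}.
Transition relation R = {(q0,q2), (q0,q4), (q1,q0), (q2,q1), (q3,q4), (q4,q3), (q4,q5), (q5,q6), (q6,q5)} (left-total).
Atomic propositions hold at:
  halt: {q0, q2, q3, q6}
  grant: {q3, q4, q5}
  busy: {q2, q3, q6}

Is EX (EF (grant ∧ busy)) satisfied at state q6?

No

Sat(grant ∧ busy) = {q3}
EF (grant ∧ busy): least fixpoint, start Z0 = {q3}, add states with some successor in Z. Z1 = {q3, q4}; Z2 = {q0, q3, q4}; Z3 = {q0, q1, q3, q4}; Z4 = {q0, q1, q2, q3, q4}; fixed.
Sat(EF (grant ∧ busy)) = {q0, q1, q2, q3, q4}
Sat(EX (EF (grant ∧ busy))) = {s : some successor in {q0, q1, q2, q3, q4}} = {q0, q1, q2, q3, q4}
q6 ∉ Sat(EX (EF (grant ∧ busy))) = {q0, q1, q2, q3, q4}, so the formula does not hold at q6.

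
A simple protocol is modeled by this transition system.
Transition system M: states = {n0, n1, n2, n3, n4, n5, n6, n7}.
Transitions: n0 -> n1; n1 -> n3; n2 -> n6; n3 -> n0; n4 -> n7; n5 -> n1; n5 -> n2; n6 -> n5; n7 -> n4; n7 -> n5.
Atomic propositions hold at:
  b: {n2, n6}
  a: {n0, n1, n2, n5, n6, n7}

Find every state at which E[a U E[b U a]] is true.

{n0, n1, n2, n5, n6, n7}

E[b U a]: least fixpoint, start Z0 = Sat(a) = {n0, n1, n2, n5, n6, n7}, add states in Sat(b) with some successor in Z. Already a fixed point.
Sat(E[b U a]) = {n0, n1, n2, n5, n6, n7}
E[a U E[b U a]]: least fixpoint, start Z0 = Sat(E[b U a]) = {n0, n1, n2, n5, n6, n7}, add states in Sat(a) with some successor in Z. Already a fixed point.
Sat(E[a U E[b U a]]) = {n0, n1, n2, n5, n6, n7}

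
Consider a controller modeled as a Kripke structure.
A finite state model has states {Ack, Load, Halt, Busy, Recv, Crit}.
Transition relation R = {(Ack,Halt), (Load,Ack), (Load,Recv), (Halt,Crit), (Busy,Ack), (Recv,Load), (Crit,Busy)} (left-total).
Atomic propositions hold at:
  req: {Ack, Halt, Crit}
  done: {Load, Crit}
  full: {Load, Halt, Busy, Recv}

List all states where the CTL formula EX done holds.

{Halt, Recv}

Sat(EX done) = {s : some successor in {Load, Crit}} = {Halt, Recv}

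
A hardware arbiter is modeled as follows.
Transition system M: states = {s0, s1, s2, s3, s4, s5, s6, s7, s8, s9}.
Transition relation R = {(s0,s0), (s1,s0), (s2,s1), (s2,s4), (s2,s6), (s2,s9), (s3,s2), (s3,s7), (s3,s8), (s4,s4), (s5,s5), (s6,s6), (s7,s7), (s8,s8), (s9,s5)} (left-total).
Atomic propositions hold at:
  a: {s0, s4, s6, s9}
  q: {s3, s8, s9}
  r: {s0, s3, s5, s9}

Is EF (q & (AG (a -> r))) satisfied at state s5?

No

Sat(a -> r) = {s0, s1, s2, s3, s5, s7, s8, s9}
AG (a -> r): greatest fixpoint, start Z0 = {s0, s1, s2, s3, s5, s7, s8, s9}, keep only states in Sat with every successor in Z. Z1 = {s0, s1, s3, s5, s7, s8, s9}; Z2 = {s0, s1, s5, s7, s8, s9}; fixed.
Sat(AG (a -> r)) = {s0, s1, s5, s7, s8, s9}
Sat(q & (AG (a -> r))) = {s8, s9}
EF (q & (AG (a -> r))): least fixpoint, start Z0 = {s8, s9}, add states with some successor in Z. Z1 = {s2, s3, s8, s9}; fixed.
Sat(EF (q & (AG (a -> r)))) = {s2, s3, s8, s9}
s5 ∉ Sat(EF (q & (AG (a -> r)))) = {s2, s3, s8, s9}, so the formula does not hold at s5.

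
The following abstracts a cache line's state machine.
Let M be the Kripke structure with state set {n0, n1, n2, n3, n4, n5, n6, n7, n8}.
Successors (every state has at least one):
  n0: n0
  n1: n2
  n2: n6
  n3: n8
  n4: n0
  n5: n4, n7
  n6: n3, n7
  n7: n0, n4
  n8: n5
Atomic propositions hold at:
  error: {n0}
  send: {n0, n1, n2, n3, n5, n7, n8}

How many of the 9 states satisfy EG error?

1

EG error: greatest fixpoint, start Z0 = {n0}, keep only states in Sat with some successor in Z. Already a fixed point.
Sat(EG error) = {n0}
|Sat(EG error)| = |{n0}| = 1.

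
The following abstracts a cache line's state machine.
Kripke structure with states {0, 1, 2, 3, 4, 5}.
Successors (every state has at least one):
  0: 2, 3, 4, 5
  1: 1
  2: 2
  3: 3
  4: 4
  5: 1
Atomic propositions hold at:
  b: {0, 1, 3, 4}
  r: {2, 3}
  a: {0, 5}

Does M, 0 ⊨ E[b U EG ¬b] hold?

Sat(¬b) = {2, 5}
EG ¬b: greatest fixpoint, start Z0 = {2, 5}, keep only states in Sat with some successor in Z. Z1 = {2}; fixed.
Sat(EG ¬b) = {2}
E[b U EG ¬b]: least fixpoint, start Z0 = Sat(EG ¬b) = {2}, add states in Sat(b) with some successor in Z. Z1 = {0, 2}; fixed.
Sat(E[b U EG ¬b]) = {0, 2}
0 ∈ Sat(E[b U EG ¬b]) = {0, 2}, so the formula holds at 0.

Yes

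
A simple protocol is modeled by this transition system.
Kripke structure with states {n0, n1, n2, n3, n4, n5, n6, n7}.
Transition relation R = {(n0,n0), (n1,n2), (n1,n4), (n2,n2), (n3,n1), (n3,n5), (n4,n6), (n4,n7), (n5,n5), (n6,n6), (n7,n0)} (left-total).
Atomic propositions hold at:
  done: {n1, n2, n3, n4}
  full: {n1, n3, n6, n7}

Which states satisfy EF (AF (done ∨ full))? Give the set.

{n1, n2, n3, n4, n6, n7}

Sat(done ∨ full) = {n1, n2, n3, n4, n6, n7}
AF (done ∨ full): least fixpoint, start Z0 = {n1, n2, n3, n4, n6, n7}, add states with every successor in Z. Already a fixed point.
Sat(AF (done ∨ full)) = {n1, n2, n3, n4, n6, n7}
EF (AF (done ∨ full)): least fixpoint, start Z0 = {n1, n2, n3, n4, n6, n7}, add states with some successor in Z. Already a fixed point.
Sat(EF (AF (done ∨ full))) = {n1, n2, n3, n4, n6, n7}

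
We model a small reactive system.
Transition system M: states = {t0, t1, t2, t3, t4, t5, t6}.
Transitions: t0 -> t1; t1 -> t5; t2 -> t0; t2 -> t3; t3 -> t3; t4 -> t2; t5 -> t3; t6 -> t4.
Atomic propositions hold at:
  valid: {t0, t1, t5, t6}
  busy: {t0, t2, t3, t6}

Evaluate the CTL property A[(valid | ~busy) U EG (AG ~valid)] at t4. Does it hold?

Sat(~busy) = {t1, t4, t5}
Sat(valid | ~busy) = {t0, t1, t4, t5, t6}
Sat(~valid) = {t2, t3, t4}
AG ~valid: greatest fixpoint, start Z0 = {t2, t3, t4}, keep only states in Sat with every successor in Z. Z1 = {t3, t4}; Z2 = {t3}; fixed.
Sat(AG ~valid) = {t3}
EG (AG ~valid): greatest fixpoint, start Z0 = {t3}, keep only states in Sat with some successor in Z. Already a fixed point.
Sat(EG (AG ~valid)) = {t3}
A[(valid | ~busy) U EG (AG ~valid)]: least fixpoint, start Z0 = Sat(EG (AG ~valid)) = {t3}, add states in Sat(valid | ~busy) with every successor in Z. Z1 = {t3, t5}; Z2 = {t1, t3, t5}; Z3 = {t0, t1, t3, t5}; fixed.
Sat(A[(valid | ~busy) U EG (AG ~valid)]) = {t0, t1, t3, t5}
t4 ∉ Sat(A[(valid | ~busy) U EG (AG ~valid)]) = {t0, t1, t3, t5}, so the formula does not hold at t4.

No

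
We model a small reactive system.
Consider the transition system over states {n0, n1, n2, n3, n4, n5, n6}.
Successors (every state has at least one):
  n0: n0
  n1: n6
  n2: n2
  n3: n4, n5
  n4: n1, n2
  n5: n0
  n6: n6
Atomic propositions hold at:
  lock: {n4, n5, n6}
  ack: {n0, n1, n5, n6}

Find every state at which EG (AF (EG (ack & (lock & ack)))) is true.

{n1, n6}

Sat(lock & ack) = {n5, n6}
Sat(ack & (lock & ack)) = {n5, n6}
EG (ack & (lock & ack)): greatest fixpoint, start Z0 = {n5, n6}, keep only states in Sat with some successor in Z. Z1 = {n6}; fixed.
Sat(EG (ack & (lock & ack))) = {n6}
AF (EG (ack & (lock & ack))): least fixpoint, start Z0 = {n6}, add states with every successor in Z. Z1 = {n1, n6}; fixed.
Sat(AF (EG (ack & (lock & ack)))) = {n1, n6}
EG (AF (EG (ack & (lock & ack)))): greatest fixpoint, start Z0 = {n1, n6}, keep only states in Sat with some successor in Z. Already a fixed point.
Sat(EG (AF (EG (ack & (lock & ack))))) = {n1, n6}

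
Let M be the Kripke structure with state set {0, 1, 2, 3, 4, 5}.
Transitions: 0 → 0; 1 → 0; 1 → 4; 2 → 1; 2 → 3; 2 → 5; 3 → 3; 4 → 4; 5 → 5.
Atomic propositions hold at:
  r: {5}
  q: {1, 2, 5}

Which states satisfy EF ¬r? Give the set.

Sat(¬r) = {0, 1, 2, 3, 4}
EF ¬r: least fixpoint, start Z0 = {0, 1, 2, 3, 4}, add states with some successor in Z. Already a fixed point.
Sat(EF ¬r) = {0, 1, 2, 3, 4}

{0, 1, 2, 3, 4}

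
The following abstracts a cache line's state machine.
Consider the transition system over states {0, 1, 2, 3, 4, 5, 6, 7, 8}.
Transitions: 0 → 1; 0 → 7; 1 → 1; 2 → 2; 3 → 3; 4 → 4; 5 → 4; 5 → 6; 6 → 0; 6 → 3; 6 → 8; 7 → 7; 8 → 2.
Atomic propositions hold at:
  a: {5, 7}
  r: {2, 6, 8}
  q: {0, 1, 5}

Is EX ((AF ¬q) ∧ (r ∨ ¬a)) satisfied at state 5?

Sat(¬q) = {2, 3, 4, 6, 7, 8}
AF ¬q: least fixpoint, start Z0 = {2, 3, 4, 6, 7, 8}, add states with every successor in Z. Z1 = {2, 3, 4, 5, 6, 7, 8}; fixed.
Sat(AF ¬q) = {2, 3, 4, 5, 6, 7, 8}
Sat(¬a) = {0, 1, 2, 3, 4, 6, 8}
Sat(r ∨ ¬a) = {0, 1, 2, 3, 4, 6, 8}
Sat((AF ¬q) ∧ (r ∨ ¬a)) = {2, 3, 4, 6, 8}
Sat(EX ((AF ¬q) ∧ (r ∨ ¬a))) = {s : some successor in {2, 3, 4, 6, 8}} = {2, 3, 4, 5, 6, 8}
5 ∈ Sat(EX ((AF ¬q) ∧ (r ∨ ¬a))) = {2, 3, 4, 5, 6, 8}, so the formula holds at 5.

Yes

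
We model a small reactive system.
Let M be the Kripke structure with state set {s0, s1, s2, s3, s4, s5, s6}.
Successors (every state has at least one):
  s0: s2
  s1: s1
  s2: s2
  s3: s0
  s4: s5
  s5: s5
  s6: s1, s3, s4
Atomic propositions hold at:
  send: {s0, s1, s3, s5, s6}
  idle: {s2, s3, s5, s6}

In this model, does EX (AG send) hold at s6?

AG send: greatest fixpoint, start Z0 = {s0, s1, s3, s5, s6}, keep only states in Sat with every successor in Z. Z1 = {s1, s3, s5}; Z2 = {s1, s5}; fixed.
Sat(AG send) = {s1, s5}
Sat(EX (AG send)) = {s : some successor in {s1, s5}} = {s1, s4, s5, s6}
s6 ∈ Sat(EX (AG send)) = {s1, s4, s5, s6}, so the formula holds at s6.

Yes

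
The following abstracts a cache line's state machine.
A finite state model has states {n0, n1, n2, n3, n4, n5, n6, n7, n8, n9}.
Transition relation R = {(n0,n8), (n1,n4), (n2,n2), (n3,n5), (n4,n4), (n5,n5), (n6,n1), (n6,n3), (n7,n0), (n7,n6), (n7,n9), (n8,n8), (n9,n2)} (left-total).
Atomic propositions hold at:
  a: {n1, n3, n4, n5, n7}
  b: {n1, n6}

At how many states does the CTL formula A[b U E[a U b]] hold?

3

E[a U b]: least fixpoint, start Z0 = Sat(b) = {n1, n6}, add states in Sat(a) with some successor in Z. Z1 = {n1, n6, n7}; fixed.
Sat(E[a U b]) = {n1, n6, n7}
A[b U E[a U b]]: least fixpoint, start Z0 = Sat(E[a U b]) = {n1, n6, n7}, add states in Sat(b) with every successor in Z. Already a fixed point.
Sat(A[b U E[a U b]]) = {n1, n6, n7}
|Sat(A[b U E[a U b]])| = |{n1, n6, n7}| = 3.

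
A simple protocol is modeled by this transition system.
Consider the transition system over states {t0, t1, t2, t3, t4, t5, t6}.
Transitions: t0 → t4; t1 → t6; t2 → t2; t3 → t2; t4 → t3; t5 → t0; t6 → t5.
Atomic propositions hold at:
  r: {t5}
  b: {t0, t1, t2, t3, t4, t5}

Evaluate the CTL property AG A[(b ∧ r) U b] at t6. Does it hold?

Sat(b ∧ r) = {t5}
A[(b ∧ r) U b]: least fixpoint, start Z0 = Sat(b) = {t0, t1, t2, t3, t4, t5}, add states in Sat(b ∧ r) with every successor in Z. Already a fixed point.
Sat(A[(b ∧ r) U b]) = {t0, t1, t2, t3, t4, t5}
AG A[(b ∧ r) U b]: greatest fixpoint, start Z0 = {t0, t1, t2, t3, t4, t5}, keep only states in Sat with every successor in Z. Z1 = {t0, t2, t3, t4, t5}; fixed.
Sat(AG A[(b ∧ r) U b]) = {t0, t2, t3, t4, t5}
t6 ∉ Sat(AG A[(b ∧ r) U b]) = {t0, t2, t3, t4, t5}, so the formula does not hold at t6.

No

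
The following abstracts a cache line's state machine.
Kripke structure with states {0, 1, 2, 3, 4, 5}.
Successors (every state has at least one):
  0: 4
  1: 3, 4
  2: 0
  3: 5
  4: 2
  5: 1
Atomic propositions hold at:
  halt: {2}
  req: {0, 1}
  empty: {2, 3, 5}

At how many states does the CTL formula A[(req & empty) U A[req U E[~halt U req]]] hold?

Sat(req & empty) = ∅
Sat(~halt) = {0, 1, 3, 4, 5}
E[~halt U req]: least fixpoint, start Z0 = Sat(req) = {0, 1}, add states in Sat(~halt) with some successor in Z. Z1 = {0, 1, 5}; Z2 = {0, 1, 3, 5}; fixed.
Sat(E[~halt U req]) = {0, 1, 3, 5}
A[req U E[~halt U req]]: least fixpoint, start Z0 = Sat(E[~halt U req]) = {0, 1, 3, 5}, add states in Sat(req) with every successor in Z. Already a fixed point.
Sat(A[req U E[~halt U req]]) = {0, 1, 3, 5}
A[(req & empty) U A[req U E[~halt U req]]]: least fixpoint, start Z0 = Sat(A[req U E[~halt U req]]) = {0, 1, 3, 5}, add states in Sat(req & empty) with every successor in Z. Already a fixed point.
Sat(A[(req & empty) U A[req U E[~halt U req]]]) = {0, 1, 3, 5}
|Sat(A[(req & empty) U A[req U E[~halt U req]]])| = |{0, 1, 3, 5}| = 4.

4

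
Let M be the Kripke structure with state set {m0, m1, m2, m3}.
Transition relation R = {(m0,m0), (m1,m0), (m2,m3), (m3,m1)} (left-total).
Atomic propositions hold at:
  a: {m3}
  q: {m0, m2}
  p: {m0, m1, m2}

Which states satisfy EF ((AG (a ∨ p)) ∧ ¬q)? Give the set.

Sat(a ∨ p) = {m0, m1, m2, m3}
AG (a ∨ p): greatest fixpoint, start Z0 = {m0, m1, m2, m3}, keep only states in Sat with every successor in Z. Already a fixed point.
Sat(AG (a ∨ p)) = {m0, m1, m2, m3}
Sat(¬q) = {m1, m3}
Sat((AG (a ∨ p)) ∧ ¬q) = {m1, m3}
EF ((AG (a ∨ p)) ∧ ¬q): least fixpoint, start Z0 = {m1, m3}, add states with some successor in Z. Z1 = {m1, m2, m3}; fixed.
Sat(EF ((AG (a ∨ p)) ∧ ¬q)) = {m1, m2, m3}

{m1, m2, m3}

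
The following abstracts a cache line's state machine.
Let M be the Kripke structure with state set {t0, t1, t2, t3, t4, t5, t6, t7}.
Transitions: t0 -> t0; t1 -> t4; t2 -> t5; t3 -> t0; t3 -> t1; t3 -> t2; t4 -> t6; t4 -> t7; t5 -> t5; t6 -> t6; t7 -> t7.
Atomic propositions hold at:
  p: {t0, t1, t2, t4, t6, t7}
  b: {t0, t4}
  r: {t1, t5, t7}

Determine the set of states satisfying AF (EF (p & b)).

Sat(p & b) = {t0, t4}
EF (p & b): least fixpoint, start Z0 = {t0, t4}, add states with some successor in Z. Z1 = {t0, t1, t3, t4}; fixed.
Sat(EF (p & b)) = {t0, t1, t3, t4}
AF (EF (p & b)): least fixpoint, start Z0 = {t0, t1, t3, t4}, add states with every successor in Z. Already a fixed point.
Sat(AF (EF (p & b))) = {t0, t1, t3, t4}

{t0, t1, t3, t4}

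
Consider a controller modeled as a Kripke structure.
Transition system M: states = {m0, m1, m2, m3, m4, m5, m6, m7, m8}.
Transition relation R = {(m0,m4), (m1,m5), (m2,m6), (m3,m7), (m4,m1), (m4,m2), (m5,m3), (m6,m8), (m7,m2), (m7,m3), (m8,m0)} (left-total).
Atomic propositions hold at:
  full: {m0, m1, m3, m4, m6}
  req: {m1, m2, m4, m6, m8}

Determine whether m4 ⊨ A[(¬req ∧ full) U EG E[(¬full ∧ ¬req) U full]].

Sat(¬req) = {m0, m3, m5, m7}
Sat(¬req ∧ full) = {m0, m3}
Sat(¬full) = {m2, m5, m7, m8}
Sat(¬full ∧ ¬req) = {m5, m7}
E[(¬full ∧ ¬req) U full]: least fixpoint, start Z0 = Sat(full) = {m0, m1, m3, m4, m6}, add states in Sat(¬full ∧ ¬req) with some successor in Z. Z1 = {m0, m1, m3, m4, m5, m6, m7}; fixed.
Sat(E[(¬full ∧ ¬req) U full]) = {m0, m1, m3, m4, m5, m6, m7}
EG E[(¬full ∧ ¬req) U full]: greatest fixpoint, start Z0 = {m0, m1, m3, m4, m5, m6, m7}, keep only states in Sat with some successor in Z. Z1 = {m0, m1, m3, m4, m5, m7}; fixed.
Sat(EG E[(¬full ∧ ¬req) U full]) = {m0, m1, m3, m4, m5, m7}
A[(¬req ∧ full) U EG E[(¬full ∧ ¬req) U full]]: least fixpoint, start Z0 = Sat(EG E[(¬full ∧ ¬req) U full]) = {m0, m1, m3, m4, m5, m7}, add states in Sat(¬req ∧ full) with every successor in Z. Already a fixed point.
Sat(A[(¬req ∧ full) U EG E[(¬full ∧ ¬req) U full]]) = {m0, m1, m3, m4, m5, m7}
m4 ∈ Sat(A[(¬req ∧ full) U EG E[(¬full ∧ ¬req) U full]]) = {m0, m1, m3, m4, m5, m7}, so the formula holds at m4.

Yes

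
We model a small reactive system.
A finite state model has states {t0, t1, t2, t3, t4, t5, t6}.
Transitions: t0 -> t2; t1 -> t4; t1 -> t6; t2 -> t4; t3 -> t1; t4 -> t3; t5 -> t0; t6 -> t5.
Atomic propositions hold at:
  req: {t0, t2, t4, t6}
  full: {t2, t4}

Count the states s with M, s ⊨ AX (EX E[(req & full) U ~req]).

6

Sat(req & full) = {t2, t4}
Sat(~req) = {t1, t3, t5}
E[(req & full) U ~req]: least fixpoint, start Z0 = Sat(~req) = {t1, t3, t5}, add states in Sat(req & full) with some successor in Z. Z1 = {t1, t3, t4, t5}; Z2 = {t1, t2, t3, t4, t5}; fixed.
Sat(E[(req & full) U ~req]) = {t1, t2, t3, t4, t5}
Sat(EX E[(req & full) U ~req]) = {s : some successor in {t1, t2, t3, t4, t5}} = {t0, t1, t2, t3, t4, t6}
Sat(AX (EX E[(req & full) U ~req])) = {s : every successor in {t0, t1, t2, t3, t4, t6}} = {t0, t1, t2, t3, t4, t5}
|Sat(AX (EX E[(req & full) U ~req]))| = |{t0, t1, t2, t3, t4, t5}| = 6.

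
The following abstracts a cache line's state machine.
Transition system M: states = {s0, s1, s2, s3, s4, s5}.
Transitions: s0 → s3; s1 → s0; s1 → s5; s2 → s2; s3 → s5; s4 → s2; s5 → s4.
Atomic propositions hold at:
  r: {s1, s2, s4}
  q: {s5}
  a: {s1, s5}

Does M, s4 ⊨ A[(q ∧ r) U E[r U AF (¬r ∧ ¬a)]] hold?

Sat(q ∧ r) = ∅
Sat(¬r) = {s0, s3, s5}
Sat(¬a) = {s0, s2, s3, s4}
Sat(¬r ∧ ¬a) = {s0, s3}
AF (¬r ∧ ¬a): least fixpoint, start Z0 = {s0, s3}, add states with every successor in Z. Already a fixed point.
Sat(AF (¬r ∧ ¬a)) = {s0, s3}
E[r U AF (¬r ∧ ¬a)]: least fixpoint, start Z0 = Sat(AF (¬r ∧ ¬a)) = {s0, s3}, add states in Sat(r) with some successor in Z. Z1 = {s0, s1, s3}; fixed.
Sat(E[r U AF (¬r ∧ ¬a)]) = {s0, s1, s3}
A[(q ∧ r) U E[r U AF (¬r ∧ ¬a)]]: least fixpoint, start Z0 = Sat(E[r U AF (¬r ∧ ¬a)]) = {s0, s1, s3}, add states in Sat(q ∧ r) with every successor in Z. Already a fixed point.
Sat(A[(q ∧ r) U E[r U AF (¬r ∧ ¬a)]]) = {s0, s1, s3}
s4 ∉ Sat(A[(q ∧ r) U E[r U AF (¬r ∧ ¬a)]]) = {s0, s1, s3}, so the formula does not hold at s4.

No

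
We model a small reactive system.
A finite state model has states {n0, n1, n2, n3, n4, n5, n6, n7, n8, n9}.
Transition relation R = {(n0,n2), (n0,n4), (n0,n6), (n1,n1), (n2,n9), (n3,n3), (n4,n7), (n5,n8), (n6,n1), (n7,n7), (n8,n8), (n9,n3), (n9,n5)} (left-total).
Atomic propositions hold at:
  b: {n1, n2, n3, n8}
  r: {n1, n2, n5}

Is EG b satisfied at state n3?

Yes

EG b: greatest fixpoint, start Z0 = {n1, n2, n3, n8}, keep only states in Sat with some successor in Z. Z1 = {n1, n3, n8}; fixed.
Sat(EG b) = {n1, n3, n8}
n3 ∈ Sat(EG b) = {n1, n3, n8}, so the formula holds at n3.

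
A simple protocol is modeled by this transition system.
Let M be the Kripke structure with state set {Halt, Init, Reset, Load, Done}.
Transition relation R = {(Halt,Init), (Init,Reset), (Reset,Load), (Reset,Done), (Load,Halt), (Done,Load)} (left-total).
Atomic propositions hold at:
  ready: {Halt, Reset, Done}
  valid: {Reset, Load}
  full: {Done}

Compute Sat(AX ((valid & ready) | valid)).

{Init, Done}

Sat(valid & ready) = {Reset}
Sat((valid & ready) | valid) = {Reset, Load}
Sat(AX ((valid & ready) | valid)) = {s : every successor in {Reset, Load}} = {Init, Done}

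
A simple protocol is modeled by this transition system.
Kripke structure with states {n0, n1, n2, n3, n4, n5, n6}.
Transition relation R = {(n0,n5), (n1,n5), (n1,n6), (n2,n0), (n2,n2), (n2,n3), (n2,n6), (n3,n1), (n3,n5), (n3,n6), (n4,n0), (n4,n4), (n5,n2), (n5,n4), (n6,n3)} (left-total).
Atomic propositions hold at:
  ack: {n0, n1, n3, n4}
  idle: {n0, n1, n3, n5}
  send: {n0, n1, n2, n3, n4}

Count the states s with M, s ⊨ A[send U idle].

A[send U idle]: least fixpoint, start Z0 = Sat(idle) = {n0, n1, n3, n5}, add states in Sat(send) with every successor in Z. Already a fixed point.
Sat(A[send U idle]) = {n0, n1, n3, n5}
|Sat(A[send U idle])| = |{n0, n1, n3, n5}| = 4.

4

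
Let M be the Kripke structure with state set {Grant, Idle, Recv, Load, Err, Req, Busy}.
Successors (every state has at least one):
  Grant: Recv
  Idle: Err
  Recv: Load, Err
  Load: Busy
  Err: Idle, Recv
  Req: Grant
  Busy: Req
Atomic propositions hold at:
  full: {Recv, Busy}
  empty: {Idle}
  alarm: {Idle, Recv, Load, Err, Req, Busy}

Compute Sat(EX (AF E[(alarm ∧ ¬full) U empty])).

{Idle, Recv, Err}

Sat(¬full) = {Grant, Idle, Load, Err, Req}
Sat(alarm ∧ ¬full) = {Idle, Load, Err, Req}
E[(alarm ∧ ¬full) U empty]: least fixpoint, start Z0 = Sat(empty) = {Idle}, add states in Sat(alarm ∧ ¬full) with some successor in Z. Z1 = {Idle, Err}; fixed.
Sat(E[(alarm ∧ ¬full) U empty]) = {Idle, Err}
AF E[(alarm ∧ ¬full) U empty]: least fixpoint, start Z0 = {Idle, Err}, add states with every successor in Z. Already a fixed point.
Sat(AF E[(alarm ∧ ¬full) U empty]) = {Idle, Err}
Sat(EX (AF E[(alarm ∧ ¬full) U empty])) = {s : some successor in {Idle, Err}} = {Idle, Recv, Err}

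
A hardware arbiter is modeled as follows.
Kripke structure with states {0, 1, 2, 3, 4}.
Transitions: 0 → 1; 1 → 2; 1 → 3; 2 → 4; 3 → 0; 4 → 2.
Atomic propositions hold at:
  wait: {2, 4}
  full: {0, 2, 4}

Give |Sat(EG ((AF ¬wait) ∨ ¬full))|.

Sat(¬wait) = {0, 1, 3}
AF ¬wait: least fixpoint, start Z0 = {0, 1, 3}, add states with every successor in Z. Already a fixed point.
Sat(AF ¬wait) = {0, 1, 3}
Sat(¬full) = {1, 3}
Sat((AF ¬wait) ∨ ¬full) = {0, 1, 3}
EG ((AF ¬wait) ∨ ¬full): greatest fixpoint, start Z0 = {0, 1, 3}, keep only states in Sat with some successor in Z. Already a fixed point.
Sat(EG ((AF ¬wait) ∨ ¬full)) = {0, 1, 3}
|Sat(EG ((AF ¬wait) ∨ ¬full))| = |{0, 1, 3}| = 3.

3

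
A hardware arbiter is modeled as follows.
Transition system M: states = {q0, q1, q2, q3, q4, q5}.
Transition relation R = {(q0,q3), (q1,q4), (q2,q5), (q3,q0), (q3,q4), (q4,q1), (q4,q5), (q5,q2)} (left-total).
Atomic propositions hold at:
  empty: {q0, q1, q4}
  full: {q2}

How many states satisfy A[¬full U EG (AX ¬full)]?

Sat(¬full) = {q0, q1, q3, q4, q5}
Sat(AX ¬full) = {s : every successor in {q0, q1, q3, q4, q5}} = {q0, q1, q2, q3, q4}
EG (AX ¬full): greatest fixpoint, start Z0 = {q0, q1, q2, q3, q4}, keep only states in Sat with some successor in Z. Z1 = {q0, q1, q3, q4}; fixed.
Sat(EG (AX ¬full)) = {q0, q1, q3, q4}
A[¬full U EG (AX ¬full)]: least fixpoint, start Z0 = Sat(EG (AX ¬full)) = {q0, q1, q3, q4}, add states in Sat(¬full) with every successor in Z. Already a fixed point.
Sat(A[¬full U EG (AX ¬full)]) = {q0, q1, q3, q4}
|Sat(A[¬full U EG (AX ¬full)])| = |{q0, q1, q3, q4}| = 4.

4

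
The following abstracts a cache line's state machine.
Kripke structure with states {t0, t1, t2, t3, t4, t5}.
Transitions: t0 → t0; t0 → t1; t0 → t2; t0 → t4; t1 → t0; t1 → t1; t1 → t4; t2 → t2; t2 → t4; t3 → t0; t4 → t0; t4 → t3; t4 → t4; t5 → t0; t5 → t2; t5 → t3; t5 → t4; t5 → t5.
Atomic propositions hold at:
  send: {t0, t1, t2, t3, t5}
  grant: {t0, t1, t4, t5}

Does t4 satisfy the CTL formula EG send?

No

EG send: greatest fixpoint, start Z0 = {t0, t1, t2, t3, t5}, keep only states in Sat with some successor in Z. Already a fixed point.
Sat(EG send) = {t0, t1, t2, t3, t5}
t4 ∉ Sat(EG send) = {t0, t1, t2, t3, t5}, so the formula does not hold at t4.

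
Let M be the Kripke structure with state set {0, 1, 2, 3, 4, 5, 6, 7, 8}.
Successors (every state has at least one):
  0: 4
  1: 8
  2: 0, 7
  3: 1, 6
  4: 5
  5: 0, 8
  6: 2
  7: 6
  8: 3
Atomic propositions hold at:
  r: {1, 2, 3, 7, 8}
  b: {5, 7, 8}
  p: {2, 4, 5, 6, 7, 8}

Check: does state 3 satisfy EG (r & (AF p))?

AF p: least fixpoint, start Z0 = {2, 4, 5, 6, 7, 8}, add states with every successor in Z. Z1 = {0, 1, 2, 4, 5, 6, 7, 8}; Z2 = {0, 1, 2, 3, 4, 5, 6, 7, 8}; fixed.
Sat(AF p) = {0, 1, 2, 3, 4, 5, 6, 7, 8}
Sat(r & (AF p)) = {1, 2, 3, 7, 8}
EG (r & (AF p)): greatest fixpoint, start Z0 = {1, 2, 3, 7, 8}, keep only states in Sat with some successor in Z. Z1 = {1, 2, 3, 8}; Z2 = {1, 3, 8}; fixed.
Sat(EG (r & (AF p))) = {1, 3, 8}
3 ∈ Sat(EG (r & (AF p))) = {1, 3, 8}, so the formula holds at 3.

Yes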